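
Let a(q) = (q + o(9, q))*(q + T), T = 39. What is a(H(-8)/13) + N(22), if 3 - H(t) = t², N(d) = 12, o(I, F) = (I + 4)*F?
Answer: -378856/169 ≈ -2241.8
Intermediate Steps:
o(I, F) = F*(4 + I) (o(I, F) = (4 + I)*F = F*(4 + I))
H(t) = 3 - t²
a(q) = 14*q*(39 + q) (a(q) = (q + q*(4 + 9))*(q + 39) = (q + q*13)*(39 + q) = (q + 13*q)*(39 + q) = (14*q)*(39 + q) = 14*q*(39 + q))
a(H(-8)/13) + N(22) = 14*((3 - 1*(-8)²)/13)*(39 + (3 - 1*(-8)²)/13) + 12 = 14*((3 - 1*64)*(1/13))*(39 + (3 - 1*64)*(1/13)) + 12 = 14*((3 - 64)*(1/13))*(39 + (3 - 64)*(1/13)) + 12 = 14*(-61*1/13)*(39 - 61*1/13) + 12 = 14*(-61/13)*(39 - 61/13) + 12 = 14*(-61/13)*(446/13) + 12 = -380884/169 + 12 = -378856/169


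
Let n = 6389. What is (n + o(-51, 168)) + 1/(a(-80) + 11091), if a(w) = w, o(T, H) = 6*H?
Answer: 81448368/11011 ≈ 7397.0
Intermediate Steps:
(n + o(-51, 168)) + 1/(a(-80) + 11091) = (6389 + 6*168) + 1/(-80 + 11091) = (6389 + 1008) + 1/11011 = 7397 + 1/11011 = 81448368/11011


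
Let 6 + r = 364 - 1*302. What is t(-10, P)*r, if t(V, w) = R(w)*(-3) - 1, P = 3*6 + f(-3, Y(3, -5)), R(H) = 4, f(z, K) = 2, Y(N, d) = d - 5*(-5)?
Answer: -728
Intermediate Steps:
Y(N, d) = 25 + d (Y(N, d) = d + 25 = 25 + d)
P = 20 (P = 3*6 + 2 = 18 + 2 = 20)
t(V, w) = -13 (t(V, w) = 4*(-3) - 1 = -12 - 1 = -13)
r = 56 (r = -6 + (364 - 1*302) = -6 + (364 - 302) = -6 + 62 = 56)
t(-10, P)*r = -13*56 = -728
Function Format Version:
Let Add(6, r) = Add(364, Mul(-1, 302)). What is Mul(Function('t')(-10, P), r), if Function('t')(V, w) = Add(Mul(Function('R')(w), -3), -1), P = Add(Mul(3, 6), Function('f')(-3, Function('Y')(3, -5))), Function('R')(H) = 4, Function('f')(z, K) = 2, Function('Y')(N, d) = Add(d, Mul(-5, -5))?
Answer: -728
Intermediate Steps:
Function('Y')(N, d) = Add(25, d) (Function('Y')(N, d) = Add(d, 25) = Add(25, d))
P = 20 (P = Add(Mul(3, 6), 2) = Add(18, 2) = 20)
Function('t')(V, w) = -13 (Function('t')(V, w) = Add(Mul(4, -3), -1) = Add(-12, -1) = -13)
r = 56 (r = Add(-6, Add(364, Mul(-1, 302))) = Add(-6, Add(364, -302)) = Add(-6, 62) = 56)
Mul(Function('t')(-10, P), r) = Mul(-13, 56) = -728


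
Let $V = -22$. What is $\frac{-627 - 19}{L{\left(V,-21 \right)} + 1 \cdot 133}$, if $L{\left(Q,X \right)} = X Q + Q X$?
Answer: $- \frac{646}{1057} \approx -0.61116$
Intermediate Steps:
$L{\left(Q,X \right)} = 2 Q X$ ($L{\left(Q,X \right)} = Q X + Q X = 2 Q X$)
$\frac{-627 - 19}{L{\left(V,-21 \right)} + 1 \cdot 133} = \frac{-627 - 19}{2 \left(-22\right) \left(-21\right) + 1 \cdot 133} = - \frac{646}{924 + 133} = - \frac{646}{1057}$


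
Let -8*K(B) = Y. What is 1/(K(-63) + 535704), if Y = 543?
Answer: 8/4285089 ≈ 1.8669e-6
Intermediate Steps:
K(B) = -543/8 (K(B) = -⅛*543 = -543/8)
1/(K(-63) + 535704) = 1/(-543/8 + 535704) = 1/(4285089/8) = 8/4285089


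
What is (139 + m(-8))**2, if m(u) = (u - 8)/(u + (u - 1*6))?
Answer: 2362369/121 ≈ 19524.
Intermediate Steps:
m(u) = (-8 + u)/(-6 + 2*u) (m(u) = (-8 + u)/(u + (u - 6)) = (-8 + u)/(u + (-6 + u)) = (-8 + u)/(-6 + 2*u))
(139 + m(-8))**2 = (139 + (-8 - 8)/(2*(-3 - 8)))**2 = (139 + (1/2)*(-16)/(-11))**2 = (139 + (1/2)*(-1/11)*(-16))**2 = (139 + 8/11)**2 = (1537/11)**2 = 2362369/121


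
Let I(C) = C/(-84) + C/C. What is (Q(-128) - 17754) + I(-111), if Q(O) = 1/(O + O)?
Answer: -31811015/1792 ≈ -17752.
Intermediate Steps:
I(C) = 1 - C/84 (I(C) = C*(-1/84) + 1 = -C/84 + 1 = 1 - C/84)
Q(O) = 1/(2*O)
(Q(-128) - 17754) + I(-111) = ((1/2)/(-128) - 17754) + (1 - 1/84*(-111)) = ((1/2)*(-1/128) - 17754) + (1 + 37/28) = (-1/256 - 17754) + 65/28 = -4545025/256 + 65/28 = -31811015/1792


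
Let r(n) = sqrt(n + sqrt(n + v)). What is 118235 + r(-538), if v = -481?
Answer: 118235 + sqrt(-538 + I*sqrt(1019)) ≈ 1.1824e+5 + 23.205*I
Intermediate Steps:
r(n) = sqrt(n + sqrt(-481 + n)) (r(n) = sqrt(n + sqrt(n - 481)) = sqrt(n + sqrt(-481 + n)))
118235 + r(-538) = 118235 + sqrt(-538 + sqrt(-481 - 538)) = 118235 + sqrt(-538 + sqrt(-1019)) = 118235 + sqrt(-538 + I*sqrt(1019))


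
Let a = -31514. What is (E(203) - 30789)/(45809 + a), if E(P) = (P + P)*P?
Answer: 51629/14295 ≈ 3.6117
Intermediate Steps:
E(P) = 2*P² (E(P) = (2*P)*P = 2*P²)
(E(203) - 30789)/(45809 + a) = (2*203² - 30789)/(45809 - 31514) = (2*41209 - 30789)/14295 = (82418 - 30789)*(1/14295) = 51629*(1/14295) = 51629/14295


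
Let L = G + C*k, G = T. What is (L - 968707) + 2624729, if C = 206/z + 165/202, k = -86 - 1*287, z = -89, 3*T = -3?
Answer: 29781989309/17978 ≈ 1.6566e+6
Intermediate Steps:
T = -1 (T = (1/3)*(-3) = -1)
G = -1
k = -373 (k = -86 - 287 = -373)
C = -26927/17978 (C = 206/(-89) + 165/202 = 206*(-1/89) + 165*(1/202) = -206/89 + 165/202 = -26927/17978 ≈ -1.4978)
L = 10025793/17978 (L = -1 - 26927/17978*(-373) = -1 + 10043771/17978 = 10025793/17978 ≈ 557.67)
(L - 968707) + 2624729 = (10025793/17978 - 968707) + 2624729 = -17405388653/17978 + 2624729 = 29781989309/17978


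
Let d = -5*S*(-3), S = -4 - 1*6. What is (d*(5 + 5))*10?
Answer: -15000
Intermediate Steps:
S = -10 (S = -4 - 6 = -10)
d = -150 (d = -5*(-10)*(-3) = 50*(-3) = -150)
(d*(5 + 5))*10 = -150*(5 + 5)*10 = -150*10*10 = -1500*10 = -15000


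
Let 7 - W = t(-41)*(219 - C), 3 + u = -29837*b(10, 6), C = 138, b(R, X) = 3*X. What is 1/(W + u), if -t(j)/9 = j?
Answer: -1/566951 ≈ -1.7638e-6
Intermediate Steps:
t(j) = -9*j
u = -537069 (u = -3 - 89511*6 = -3 - 29837*18 = -3 - 537066 = -537069)
W = -29882 (W = 7 - (-9*(-41))*(219 - 1*138) = 7 - 369*(219 - 138) = 7 - 369*81 = 7 - 1*29889 = 7 - 29889 = -29882)
1/(W + u) = 1/(-29882 - 537069) = 1/(-566951) = -1/566951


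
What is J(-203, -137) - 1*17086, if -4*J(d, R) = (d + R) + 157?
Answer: -68161/4 ≈ -17040.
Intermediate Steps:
J(d, R) = -157/4 - R/4 - d/4 (J(d, R) = -((d + R) + 157)/4 = -((R + d) + 157)/4 = -(157 + R + d)/4 = -157/4 - R/4 - d/4)
J(-203, -137) - 1*17086 = (-157/4 - ¼*(-137) - ¼*(-203)) - 1*17086 = (-157/4 + 137/4 + 203/4) - 17086 = 183/4 - 17086 = -68161/4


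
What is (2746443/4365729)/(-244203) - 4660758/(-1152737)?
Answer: 1656314450211715885/409653572849572473 ≈ 4.0432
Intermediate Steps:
(2746443/4365729)/(-244203) - 4660758/(-1152737) = (2746443*(1/4365729))*(-1/244203) - 4660758*(-1/1152737) = (915481/1455243)*(-1/244203) + 4660758/1152737 = -915481/355374706329 + 4660758/1152737 = 1656314450211715885/409653572849572473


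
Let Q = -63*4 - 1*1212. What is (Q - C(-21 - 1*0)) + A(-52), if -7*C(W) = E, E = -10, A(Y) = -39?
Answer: -10531/7 ≈ -1504.4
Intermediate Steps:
C(W) = 10/7 (C(W) = -⅐*(-10) = 10/7)
Q = -1464 (Q = -252 - 1212 = -1464)
(Q - C(-21 - 1*0)) + A(-52) = (-1464 - 1*10/7) - 39 = (-1464 - 10/7) - 39 = -10258/7 - 39 = -10531/7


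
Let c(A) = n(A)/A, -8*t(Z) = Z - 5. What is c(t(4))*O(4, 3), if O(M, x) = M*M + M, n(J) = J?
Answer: 20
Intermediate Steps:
O(M, x) = M + M² (O(M, x) = M² + M = M + M²)
t(Z) = 5/8 - Z/8 (t(Z) = -(Z - 5)/8 = -(-5 + Z)/8 = 5/8 - Z/8)
c(A) = 1 (c(A) = A/A = 1)
c(t(4))*O(4, 3) = 1*(4*(1 + 4)) = 1*(4*5) = 1*20 = 20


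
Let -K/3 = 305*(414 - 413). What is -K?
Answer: 915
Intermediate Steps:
K = -915 (K = -915*(414 - 413) = -915 ≈ -915.00)
-K = -1*(-915) = 915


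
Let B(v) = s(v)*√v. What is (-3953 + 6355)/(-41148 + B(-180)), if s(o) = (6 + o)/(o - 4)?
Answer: -2581977056/44231141549 - 3204268*I*√5/398080273941 ≈ -0.058375 - 1.7999e-5*I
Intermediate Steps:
s(o) = (6 + o)/(-4 + o)
B(v) = √v*(6 + v)/(-4 + v) (B(v) = ((6 + v)/(-4 + v))*√v = √v*(6 + v)/(-4 + v))
(-3953 + 6355)/(-41148 + B(-180)) = (-3953 + 6355)/(-41148 + √(-180)*(6 - 180)/(-4 - 180)) = 2402/(-41148 + (6*I*√5)*(-174)/(-184)) = 2402/(-41148 + (6*I*√5)*(-1/184)*(-174)) = 2402/(-41148 + 261*I*√5/46)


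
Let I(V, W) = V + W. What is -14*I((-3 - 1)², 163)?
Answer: -2506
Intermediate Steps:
-14*I((-3 - 1)², 163) = -14*((-3 - 1)² + 163) = -14*((-4)² + 163) = -14*(16 + 163) = -14*179 = -2506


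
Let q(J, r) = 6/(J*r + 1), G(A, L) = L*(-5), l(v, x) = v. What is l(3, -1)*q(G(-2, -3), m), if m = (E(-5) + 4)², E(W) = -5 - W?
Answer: 18/241 ≈ 0.074689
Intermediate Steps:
m = 16 (m = ((-5 - 1*(-5)) + 4)² = ((-5 + 5) + 4)² = (0 + 4)² = 4² = 16)
G(A, L) = -5*L
q(J, r) = 6/(1 + J*r)
l(3, -1)*q(G(-2, -3), m) = 3*(6/(1 - 5*(-3)*16)) = 3*(6/(1 + 15*16)) = 3*(6/(1 + 240)) = 3*(6/241) = 18/241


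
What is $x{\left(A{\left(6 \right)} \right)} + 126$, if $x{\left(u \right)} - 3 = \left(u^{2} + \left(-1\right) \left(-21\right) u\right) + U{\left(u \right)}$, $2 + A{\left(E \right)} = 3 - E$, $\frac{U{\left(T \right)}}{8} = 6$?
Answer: $97$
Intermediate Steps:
$U{\left(T \right)} = 48$ ($U{\left(T \right)} = 8 \cdot 6 = 48$)
$A{\left(E \right)} = 1 - E$ ($A{\left(E \right)} = -2 - \left(-3 + E\right) = 1 - E$)
$x{\left(u \right)} = 51 + u^{2} + 21 u$ ($x{\left(u \right)} = 3 + \left(\left(u^{2} + \left(-1\right) \left(-21\right) u\right) + 48\right) = 3 + \left(\left(u^{2} + 21 u\right) + 48\right) = 3 + \left(48 + u^{2} + 21 u\right) = 51 + u^{2} + 21 u$)
$x{\left(A{\left(6 \right)} \right)} + 126 = \left(51 + \left(1 - 6\right)^{2} + 21 \left(1 - 6\right)\right) + 126 = \left(51 + \left(-5\right)^{2} + 21 \left(-5\right)\right) + 126 = \left(51 + 25 - 105\right) + 126 = -29 + 126 = 97$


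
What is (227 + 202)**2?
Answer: 184041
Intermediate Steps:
(227 + 202)**2 = 429**2 = 184041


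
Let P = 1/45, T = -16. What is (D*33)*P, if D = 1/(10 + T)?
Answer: -11/90 ≈ -0.12222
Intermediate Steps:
P = 1/45 ≈ 0.022222
D = -1/6 (D = 1/(10 - 16) = 1/(-6) = -1/6 ≈ -0.16667)
(D*33)*P = -1/6*33*(1/45) = -11/2*1/45 = -11/90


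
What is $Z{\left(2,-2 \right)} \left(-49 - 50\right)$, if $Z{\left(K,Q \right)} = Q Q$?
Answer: $-396$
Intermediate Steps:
$Z{\left(K,Q \right)} = Q^{2}$
$Z{\left(2,-2 \right)} \left(-49 - 50\right) = \left(-2\right)^{2} \left(-49 - 50\right) = 4 \left(-99\right) = -396$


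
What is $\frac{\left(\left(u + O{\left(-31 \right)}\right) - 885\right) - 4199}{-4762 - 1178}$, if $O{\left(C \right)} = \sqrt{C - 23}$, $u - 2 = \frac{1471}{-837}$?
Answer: $\frac{851021}{994356} - \frac{i \sqrt{6}}{1980} \approx 0.85585 - 0.0012371 i$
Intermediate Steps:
$u = \frac{203}{837}$ ($u = 2 + \frac{1471}{-837} = 2 + 1471 \left(- \frac{1}{837}\right) = 2 - \frac{1471}{837} = \frac{203}{837} \approx 0.24253$)
$O{\left(C \right)} = \sqrt{-23 + C}$
$\frac{\left(\left(u + O{\left(-31 \right)}\right) - 885\right) - 4199}{-4762 - 1178} = \frac{\left(\left(\frac{203}{837} + \sqrt{-23 - 31}\right) - 885\right) - 4199}{-4762 - 1178} = \frac{\left(\left(\frac{203}{837} + \sqrt{-54}\right) - 885\right) - 4199}{-5940} = \left(\left(\left(\frac{203}{837} + 3 i \sqrt{6}\right) - 885\right) - 4199\right) \left(- \frac{1}{5940}\right) = \left(\left(- \frac{740542}{837} + 3 i \sqrt{6}\right) - 4199\right) \left(- \frac{1}{5940}\right) = \left(- \frac{4255105}{837} + 3 i \sqrt{6}\right) \left(- \frac{1}{5940}\right) = \frac{851021}{994356} - \frac{i \sqrt{6}}{1980}$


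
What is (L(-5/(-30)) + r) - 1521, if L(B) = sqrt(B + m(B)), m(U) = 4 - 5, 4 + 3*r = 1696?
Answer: -957 + I*sqrt(30)/6 ≈ -957.0 + 0.91287*I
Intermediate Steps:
r = 564 (r = -4/3 + (1/3)*1696 = -4/3 + 1696/3 = 564)
m(U) = -1
L(B) = sqrt(-1 + B) (L(B) = sqrt(B - 1) = sqrt(-1 + B))
(L(-5/(-30)) + r) - 1521 = (sqrt(-1 - 5/(-30)) + 564) - 1521 = (sqrt(-1 - 5*(-1/30)) + 564) - 1521 = (sqrt(-1 + 1/6) + 564) - 1521 = (sqrt(-5/6) + 564) - 1521 = (I*sqrt(30)/6 + 564) - 1521 = (564 + I*sqrt(30)/6) - 1521 = -957 + I*sqrt(30)/6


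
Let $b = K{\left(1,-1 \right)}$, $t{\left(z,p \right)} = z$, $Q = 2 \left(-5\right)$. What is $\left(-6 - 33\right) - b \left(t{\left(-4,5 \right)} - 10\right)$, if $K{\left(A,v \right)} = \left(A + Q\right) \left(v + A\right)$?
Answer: $-39$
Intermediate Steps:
$Q = -10$
$K{\left(A,v \right)} = \left(-10 + A\right) \left(A + v\right)$ ($K{\left(A,v \right)} = \left(A - 10\right) \left(v + A\right) = \left(-10 + A\right) \left(A + v\right)$)
$b = 0$ ($b = 1^{2} - 10 - -10 + 1 \left(-1\right) = 1 - 10 + 10 - 1 = 0$)
$\left(-6 - 33\right) - b \left(t{\left(-4,5 \right)} - 10\right) = \left(-6 - 33\right) - 0 \left(-4 - 10\right) = \left(-6 - 33\right) - 0 \left(-14\right) = -39 - 0 = -39 + 0 = -39$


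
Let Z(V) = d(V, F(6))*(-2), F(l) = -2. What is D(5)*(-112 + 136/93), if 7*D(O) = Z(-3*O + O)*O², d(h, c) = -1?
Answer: -514000/651 ≈ -789.55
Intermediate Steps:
Z(V) = 2 (Z(V) = -1*(-2) = 2)
D(O) = 2*O²/7 (D(O) = (2*O²)/7 = 2*O²/7)
D(5)*(-112 + 136/93) = ((2/7)*5²)*(-112 + 136/93) = ((2/7)*25)*(-112 + 136*(1/93)) = 50*(-112 + 136/93)/7 = (50/7)*(-10280/93) = -514000/651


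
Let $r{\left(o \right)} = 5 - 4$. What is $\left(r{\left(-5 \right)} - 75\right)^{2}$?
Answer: $5476$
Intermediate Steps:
$r{\left(o \right)} = 1$ ($r{\left(o \right)} = 5 - 4 = 1$)
$\left(r{\left(-5 \right)} - 75\right)^{2} = \left(1 - 75\right)^{2} = \left(-74\right)^{2} = 5476$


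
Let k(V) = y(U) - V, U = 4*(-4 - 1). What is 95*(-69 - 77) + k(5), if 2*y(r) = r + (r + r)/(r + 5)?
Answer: -41651/3 ≈ -13884.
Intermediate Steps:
U = -20 (U = 4*(-5) = -20)
y(r) = r/2 + r/(5 + r) (y(r) = (r + (r + r)/(r + 5))/2 = (r + (2*r)/(5 + r))/2 = (r + 2*r/(5 + r))/2 = r/2 + r/(5 + r))
k(V) = -26/3 - V (k(V) = (½)*(-20)*(7 - 20)/(5 - 20) - V = (½)*(-20)*(-13)/(-15) - V = (½)*(-20)*(-1/15)*(-13) - V = -26/3 - V)
95*(-69 - 77) + k(5) = 95*(-69 - 77) + (-26/3 - 1*5) = 95*(-146) + (-26/3 - 5) = -13870 - 41/3 = -41651/3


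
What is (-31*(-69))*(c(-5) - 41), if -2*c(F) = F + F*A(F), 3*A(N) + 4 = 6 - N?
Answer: -69874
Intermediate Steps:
A(N) = ⅔ - N/3 (A(N) = -4/3 + (6 - N)/3 = -4/3 + (2 - N/3) = ⅔ - N/3)
c(F) = -F/2 - F*(⅔ - F/3)/2 (c(F) = -(F + F*(⅔ - F/3))/2 = -F/2 - F*(⅔ - F/3)/2)
(-31*(-69))*(c(-5) - 41) = (-31*(-69))*((⅙)*(-5)*(-5 - 5) - 41) = 2139*((⅙)*(-5)*(-10) - 41) = 2139*(25/3 - 41) = 2139*(-98/3) = -69874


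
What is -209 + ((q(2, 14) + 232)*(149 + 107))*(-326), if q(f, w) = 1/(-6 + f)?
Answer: -19341137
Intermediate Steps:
-209 + ((q(2, 14) + 232)*(149 + 107))*(-326) = -209 + ((1/(-6 + 2) + 232)*(149 + 107))*(-326) = -209 + ((1/(-4) + 232)*256)*(-326) = -209 + ((-¼ + 232)*256)*(-326) = -209 + ((927/4)*256)*(-326) = -209 + 59328*(-326) = -209 - 19340928 = -19341137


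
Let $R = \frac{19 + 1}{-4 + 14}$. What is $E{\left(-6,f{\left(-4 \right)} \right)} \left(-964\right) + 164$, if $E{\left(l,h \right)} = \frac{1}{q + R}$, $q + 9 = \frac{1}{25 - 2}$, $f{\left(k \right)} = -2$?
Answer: $\frac{12103}{40} \approx 302.58$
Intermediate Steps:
$R = 2$ ($R = \frac{20}{10} = 20 \cdot \frac{1}{10} = 2$)
$q = - \frac{206}{23}$ ($q = -9 + \frac{1}{25 - 2} = -9 + \frac{1}{23} = - \frac{206}{23} \approx -8.9565$)
$E{\left(l,h \right)} = - \frac{23}{160}$ ($E{\left(l,h \right)} = \frac{1}{- \frac{206}{23} + 2} = \frac{1}{- \frac{160}{23}} = - \frac{23}{160}$)
$E{\left(-6,f{\left(-4 \right)} \right)} \left(-964\right) + 164 = \left(- \frac{23}{160}\right) \left(-964\right) + 164 = \frac{5543}{40} + 164 = \frac{12103}{40}$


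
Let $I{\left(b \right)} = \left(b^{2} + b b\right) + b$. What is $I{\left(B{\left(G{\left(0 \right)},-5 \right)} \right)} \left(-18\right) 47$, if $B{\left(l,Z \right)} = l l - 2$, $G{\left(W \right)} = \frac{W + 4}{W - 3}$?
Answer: $\frac{940}{9} \approx 104.44$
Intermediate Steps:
$G{\left(W \right)} = \frac{4 + W}{-3 + W}$
$B{\left(l,Z \right)} = -2 + l^{2}$ ($B{\left(l,Z \right)} = l^{2} - 2 = -2 + l^{2}$)
$I{\left(b \right)} = b + 2 b^{2}$ ($I{\left(b \right)} = \left(b^{2} + b^{2}\right) + b = 2 b^{2} + b = b + 2 b^{2}$)
$I{\left(B{\left(G{\left(0 \right)},-5 \right)} \right)} \left(-18\right) 47 = \left(-2 + \left(\frac{4 + 0}{-3 + 0}\right)^{2}\right) \left(1 + 2 \left(-2 + \left(\frac{4 + 0}{-3 + 0}\right)^{2}\right)\right) \left(-18\right) 47 = \left(-2 + \left(\frac{1}{-3} \cdot 4\right)^{2}\right) \left(1 + 2 \left(-2 + \left(\frac{1}{-3} \cdot 4\right)^{2}\right)\right) \left(-18\right) 47 = \left(-2 + \left(\left(- \frac{1}{3}\right) 4\right)^{2}\right) \left(1 + 2 \left(-2 + \left(\left(- \frac{1}{3}\right) 4\right)^{2}\right)\right) \left(-18\right) 47 = \left(-2 + \left(- \frac{4}{3}\right)^{2}\right) \left(1 + 2 \left(-2 + \left(- \frac{4}{3}\right)^{2}\right)\right) \left(-18\right) 47 = \left(-2 + \frac{16}{9}\right) \left(1 + 2 \left(-2 + \frac{16}{9}\right)\right) \left(-18\right) 47 = - \frac{2 \left(1 + 2 \left(- \frac{2}{9}\right)\right)}{9} \left(-18\right) 47 = - \frac{2 \left(1 - \frac{4}{9}\right)}{9} \left(-18\right) 47 = \left(- \frac{2}{9}\right) \frac{5}{9} \left(-18\right) 47 = \left(- \frac{10}{81}\right) \left(-18\right) 47 = \frac{20}{9} \cdot 47 = \frac{940}{9}$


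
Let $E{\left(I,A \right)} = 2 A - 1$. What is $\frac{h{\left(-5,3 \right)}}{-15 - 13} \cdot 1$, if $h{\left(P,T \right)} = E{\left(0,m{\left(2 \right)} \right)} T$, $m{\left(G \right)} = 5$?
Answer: $- \frac{27}{28} \approx -0.96429$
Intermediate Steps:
$E{\left(I,A \right)} = -1 + 2 A$
$h{\left(P,T \right)} = 9 T$ ($h{\left(P,T \right)} = \left(-1 + 2 \cdot 5\right) T = \left(-1 + 10\right) T = 9 T$)
$\frac{h{\left(-5,3 \right)}}{-15 - 13} \cdot 1 = \frac{9 \cdot 3}{-15 - 13} \cdot 1 = \frac{27}{-28} \cdot 1 = 27 \left(- \frac{1}{28}\right) 1 = \left(- \frac{27}{28}\right) 1 = - \frac{27}{28}$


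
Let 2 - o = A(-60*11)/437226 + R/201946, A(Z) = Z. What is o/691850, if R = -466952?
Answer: 15870371796/2545317354856775 ≈ 6.2351e-6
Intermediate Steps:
o = 31740743592/7358003483 (o = 2 - (-60*11/437226 - 466952/201946) = 2 - (-660*1/437226 - 466952*1/201946) = 2 - (-110/72871 - 233476/100973) = 2 - 1*(-17024736626/7358003483) = 2 + 17024736626/7358003483 = 31740743592/7358003483 ≈ 4.3138)
o/691850 = (31740743592/7358003483)/691850 = (31740743592/7358003483)*(1/691850) = 15870371796/2545317354856775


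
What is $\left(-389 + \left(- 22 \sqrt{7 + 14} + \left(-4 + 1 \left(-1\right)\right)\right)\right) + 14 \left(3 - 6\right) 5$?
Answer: $-604 - 22 \sqrt{21} \approx -704.82$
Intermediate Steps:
$\left(-389 + \left(- 22 \sqrt{7 + 14} + \left(-4 + 1 \left(-1\right)\right)\right)\right) + 14 \left(3 - 6\right) 5 = \left(-389 - \left(5 + 22 \sqrt{21}\right)\right) + 14 \left(\left(-3\right) 5\right) = \left(-389 - \left(5 + 22 \sqrt{21}\right)\right) + 14 \left(-15\right) = \left(-389 - \left(5 + 22 \sqrt{21}\right)\right) - 210 = \left(-394 - 22 \sqrt{21}\right) - 210 = -604 - 22 \sqrt{21}$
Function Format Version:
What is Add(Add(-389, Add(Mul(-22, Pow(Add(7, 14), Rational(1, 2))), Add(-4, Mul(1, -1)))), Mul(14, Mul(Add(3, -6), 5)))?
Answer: Add(-604, Mul(-22, Pow(21, Rational(1, 2)))) ≈ -704.82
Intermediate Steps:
Add(Add(-389, Add(Mul(-22, Pow(Add(7, 14), Rational(1, 2))), Add(-4, Mul(1, -1)))), Mul(14, Mul(Add(3, -6), 5))) = Add(Add(-389, Add(Mul(-22, Pow(21, Rational(1, 2))), Add(-4, -1))), Mul(14, Mul(-3, 5))) = Add(Add(-389, Add(Mul(-22, Pow(21, Rational(1, 2))), -5)), Mul(14, -15)) = Add(Add(-389, Add(-5, Mul(-22, Pow(21, Rational(1, 2))))), -210) = Add(Add(-394, Mul(-22, Pow(21, Rational(1, 2)))), -210) = Add(-604, Mul(-22, Pow(21, Rational(1, 2))))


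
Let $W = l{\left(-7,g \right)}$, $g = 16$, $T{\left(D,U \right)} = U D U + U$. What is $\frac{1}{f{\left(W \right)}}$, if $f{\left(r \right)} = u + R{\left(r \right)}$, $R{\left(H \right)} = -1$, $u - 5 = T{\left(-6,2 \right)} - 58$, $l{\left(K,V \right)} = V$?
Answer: $- \frac{1}{76} \approx -0.013158$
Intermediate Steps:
$T{\left(D,U \right)} = U + D U^{2}$ ($T{\left(D,U \right)} = D U U + U = D U^{2} + U = U + D U^{2}$)
$u = -75$ ($u = 5 - \left(58 - 2 \left(1 - 12\right)\right) = 5 + \left(2 \left(-11\right) - 58\right) = 5 - 80 = -75$)
$W = 16$
$f{\left(r \right)} = -76$ ($f{\left(r \right)} = -75 - 1 = -76$)
$\frac{1}{f{\left(W \right)}} = \frac{1}{-76} = - \frac{1}{76}$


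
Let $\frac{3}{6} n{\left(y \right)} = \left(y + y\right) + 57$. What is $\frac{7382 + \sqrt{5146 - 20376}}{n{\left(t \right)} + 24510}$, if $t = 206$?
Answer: $\frac{3691}{12724} + \frac{i \sqrt{15230}}{25448} \approx 0.29008 + 0.0048495 i$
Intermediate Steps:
$n{\left(y \right)} = 114 + 4 y$ ($n{\left(y \right)} = 2 \left(\left(y + y\right) + 57\right) = 2 \left(2 y + 57\right) = 2 \left(57 + 2 y\right) = 114 + 4 y$)
$\frac{7382 + \sqrt{5146 - 20376}}{n{\left(t \right)} + 24510} = \frac{7382 + \sqrt{5146 - 20376}}{\left(114 + 4 \cdot 206\right) + 24510} = \frac{7382 + \sqrt{-15230}}{\left(114 + 824\right) + 24510} = \frac{7382 + i \sqrt{15230}}{938 + 24510} = \frac{7382 + i \sqrt{15230}}{25448} = \left(7382 + i \sqrt{15230}\right) \frac{1}{25448} = \frac{3691}{12724} + \frac{i \sqrt{15230}}{25448}$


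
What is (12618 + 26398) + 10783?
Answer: 49799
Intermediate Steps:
(12618 + 26398) + 10783 = 39016 + 10783 = 49799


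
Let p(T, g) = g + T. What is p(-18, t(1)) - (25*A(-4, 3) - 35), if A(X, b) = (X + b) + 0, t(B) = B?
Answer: 43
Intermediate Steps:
p(T, g) = T + g
A(X, b) = X + b
p(-18, t(1)) - (25*A(-4, 3) - 35) = (-18 + 1) - (25*(-4 + 3) - 35) = -17 - (25*(-1) - 35) = -17 - (-25 - 35) = -17 - 1*(-60) = -17 + 60 = 43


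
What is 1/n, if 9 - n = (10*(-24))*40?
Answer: 1/9609 ≈ 0.00010407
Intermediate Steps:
n = 9609 (n = 9 - 10*(-24)*40 = 9 - (-240)*40 = 9 - 1*(-9600) = 9 + 9600 = 9609)
1/n = 1/9609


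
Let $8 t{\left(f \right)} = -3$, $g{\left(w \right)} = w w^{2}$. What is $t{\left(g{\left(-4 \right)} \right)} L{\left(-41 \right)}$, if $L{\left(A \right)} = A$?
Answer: $\frac{123}{8} \approx 15.375$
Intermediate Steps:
$g{\left(w \right)} = w^{3}$
$t{\left(f \right)} = - \frac{3}{8}$ ($t{\left(f \right)} = \frac{1}{8} \left(-3\right) = - \frac{3}{8}$)
$t{\left(g{\left(-4 \right)} \right)} L{\left(-41 \right)} = \left(- \frac{3}{8}\right) \left(-41\right) = \frac{123}{8}$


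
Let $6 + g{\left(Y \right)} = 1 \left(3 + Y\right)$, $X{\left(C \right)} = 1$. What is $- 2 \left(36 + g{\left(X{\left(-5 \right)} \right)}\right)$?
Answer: $-68$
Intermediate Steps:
$g{\left(Y \right)} = -3 + Y$ ($g{\left(Y \right)} = -6 + 1 \left(3 + Y\right) = -6 + \left(3 + Y\right) = -3 + Y$)
$- 2 \left(36 + g{\left(X{\left(-5 \right)} \right)}\right) = - 2 \left(36 + \left(-3 + 1\right)\right) = - 2 \left(36 - 2\right) = \left(-2\right) 34 = -68$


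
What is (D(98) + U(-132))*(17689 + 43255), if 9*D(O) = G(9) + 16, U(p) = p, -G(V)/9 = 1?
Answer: -71974864/9 ≈ -7.9972e+6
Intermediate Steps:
G(V) = -9 (G(V) = -9*1 = -9)
D(O) = 7/9 (D(O) = (-9 + 16)/9 = (⅑)*7 = 7/9)
(D(98) + U(-132))*(17689 + 43255) = (7/9 - 132)*(17689 + 43255) = -1181/9*60944 = -71974864/9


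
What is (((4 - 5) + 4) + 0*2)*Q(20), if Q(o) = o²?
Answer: 1200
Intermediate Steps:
(((4 - 5) + 4) + 0*2)*Q(20) = (((4 - 5) + 4) + 0*2)*20² = ((-1 + 4) + 0)*400 = (3 + 0)*400 = 3*400 = 1200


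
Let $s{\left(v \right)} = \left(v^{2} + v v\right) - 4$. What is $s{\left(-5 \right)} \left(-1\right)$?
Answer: $-46$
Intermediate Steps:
$s{\left(v \right)} = -4 + 2 v^{2}$ ($s{\left(v \right)} = \left(v^{2} + v^{2}\right) - 4 = 2 v^{2} - 4 = -4 + 2 v^{2}$)
$s{\left(-5 \right)} \left(-1\right) = \left(-4 + 2 \left(-5\right)^{2}\right) \left(-1\right) = \left(-4 + 2 \cdot 25\right) \left(-1\right) = \left(-4 + 50\right) \left(-1\right) = 46 \left(-1\right) = -46$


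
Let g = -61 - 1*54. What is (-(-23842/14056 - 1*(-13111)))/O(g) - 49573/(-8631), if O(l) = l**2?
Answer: 544626350129/114601554900 ≈ 4.7523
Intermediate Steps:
g = -115 (g = -61 - 54 = -115)
(-(-23842/14056 - 1*(-13111)))/O(g) - 49573/(-8631) = (-(-23842/14056 - 1*(-13111)))/((-115)**2) - 49573/(-8631) = -(-23842*1/14056 + 13111)/13225 - 49573*(-1/8631) = -(-1703/1004 + 13111)*(1/13225) + 49573/8631 = -1*13161741/1004*(1/13225) + 49573/8631 = -13161741/1004*1/13225 + 49573/8631 = -13161741/13277900 + 49573/8631 = 544626350129/114601554900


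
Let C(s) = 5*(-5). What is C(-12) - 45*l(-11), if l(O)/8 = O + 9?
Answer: 695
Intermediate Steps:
l(O) = 72 + 8*O (l(O) = 8*(O + 9) = 8*(9 + O) = 72 + 8*O)
C(s) = -25
C(-12) - 45*l(-11) = -25 - 45*(72 + 8*(-11)) = -25 - 45*(72 - 88) = -25 - 45*(-16) = -25 + 720 = 695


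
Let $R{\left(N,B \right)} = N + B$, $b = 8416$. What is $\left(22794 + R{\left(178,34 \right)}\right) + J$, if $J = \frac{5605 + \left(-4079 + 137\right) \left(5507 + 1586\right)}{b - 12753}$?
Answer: $\frac{127732023}{4337} \approx 29452.0$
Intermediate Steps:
$R{\left(N,B \right)} = B + N$
$J = \frac{27955001}{4337}$ ($J = \frac{5605 + \left(-4079 + 137\right) \left(5507 + 1586\right)}{8416 - 12753} = \frac{5605 - 27960606}{-4337} = \left(5605 - 27960606\right) \left(- \frac{1}{4337}\right) = \left(-27955001\right) \left(- \frac{1}{4337}\right) = \frac{27955001}{4337} \approx 6445.7$)
$\left(22794 + R{\left(178,34 \right)}\right) + J = \left(22794 + \left(34 + 178\right)\right) + \frac{27955001}{4337} = \left(22794 + 212\right) + \frac{27955001}{4337} = 23006 + \frac{27955001}{4337} = \frac{127732023}{4337}$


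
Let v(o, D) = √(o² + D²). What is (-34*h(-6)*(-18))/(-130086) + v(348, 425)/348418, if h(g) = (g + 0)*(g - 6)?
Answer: -272/803 + √301729/348418 ≈ -0.33715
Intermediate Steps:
v(o, D) = √(D² + o²)
h(g) = g*(-6 + g)
(-34*h(-6)*(-18))/(-130086) + v(348, 425)/348418 = (-(-204)*(-6 - 6)*(-18))/(-130086) + √(425² + 348²)/348418 = (-(-204)*(-12)*(-18))*(-1/130086) + √(180625 + 121104)*(1/348418) = (-34*72*(-18))*(-1/130086) + √301729*(1/348418) = -2448*(-18)*(-1/130086) + √301729/348418 = 44064*(-1/130086) + √301729/348418 = -272/803 + √301729/348418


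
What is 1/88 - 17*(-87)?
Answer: 130153/88 ≈ 1479.0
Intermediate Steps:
1/88 - 17*(-87) = 1/88 + 1479 = 130153/88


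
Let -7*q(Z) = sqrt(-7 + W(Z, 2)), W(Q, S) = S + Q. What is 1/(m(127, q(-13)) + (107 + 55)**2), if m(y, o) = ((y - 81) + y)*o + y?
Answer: 1292179/34076591131 + 3633*I*sqrt(2)/34076591131 ≈ 3.792e-5 + 1.5077e-7*I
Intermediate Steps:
W(Q, S) = Q + S
q(Z) = -sqrt(-5 + Z)/7 (q(Z) = -sqrt(-7 + (Z + 2))/7 = -sqrt(-7 + (2 + Z))/7 = -sqrt(-5 + Z)/7)
m(y, o) = y + o*(-81 + 2*y) (m(y, o) = ((-81 + y) + y)*o + y = (-81 + 2*y)*o + y = o*(-81 + 2*y) + y = y + o*(-81 + 2*y))
1/(m(127, q(-13)) + (107 + 55)**2) = 1/((127 - (-81)*sqrt(-5 - 13)/7 + 2*(-sqrt(-5 - 13)/7)*127) + (107 + 55)**2) = 1/((127 - (-81)*sqrt(-18)/7 + 2*(-3*I*sqrt(2)/7)*127) + 162**2) = 1/((127 - (-81)*3*I*sqrt(2)/7 + 2*(-3*I*sqrt(2)/7)*127) + 26244) = 1/((127 - (-243)*I*sqrt(2)/7 + 2*(-3*I*sqrt(2)/7)*127) + 26244) = 1/((127 + 243*I*sqrt(2)/7 - 762*I*sqrt(2)/7) + 26244) = 1/((127 - 519*I*sqrt(2)/7) + 26244) = 1/(26371 - 519*I*sqrt(2)/7)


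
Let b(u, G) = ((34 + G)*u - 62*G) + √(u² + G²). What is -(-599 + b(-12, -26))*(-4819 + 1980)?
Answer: 2603363 + 5678*√205 ≈ 2.6847e+6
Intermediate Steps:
b(u, G) = √(G² + u²) - 62*G + u*(34 + G) (b(u, G) = (u*(34 + G) - 62*G) + √(G² + u²) = (-62*G + u*(34 + G)) + √(G² + u²) = √(G² + u²) - 62*G + u*(34 + G))
-(-599 + b(-12, -26))*(-4819 + 1980) = -(-599 + (√((-26)² + (-12)²) - 62*(-26) + 34*(-12) - 26*(-12)))*(-4819 + 1980) = -(-599 + (√(676 + 144) + 1612 - 408 + 312))*(-2839) = -(-599 + (√820 + 1612 - 408 + 312))*(-2839) = -(-599 + (2*√205 + 1612 - 408 + 312))*(-2839) = -(-599 + (1516 + 2*√205))*(-2839) = -(917 + 2*√205)*(-2839) = -(-2603363 - 5678*√205) = 2603363 + 5678*√205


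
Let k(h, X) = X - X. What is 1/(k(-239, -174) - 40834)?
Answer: -1/40834 ≈ -2.4489e-5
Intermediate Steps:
k(h, X) = 0
1/(k(-239, -174) - 40834) = 1/(0 - 40834) = 1/(-40834) = -1/40834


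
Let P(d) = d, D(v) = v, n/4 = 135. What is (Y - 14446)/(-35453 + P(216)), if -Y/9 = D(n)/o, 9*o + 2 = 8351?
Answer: 40217798/98064571 ≈ 0.41012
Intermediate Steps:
o = 2783/3 (o = -2/9 + (1/9)*8351 = -2/9 + 8351/9 = 2783/3 ≈ 927.67)
n = 540 (n = 4*135 = 540)
Y = -14580/2783 (Y = -4860/2783/3 = -4860*3/2783 = -9*1620/2783 = -14580/2783 ≈ -5.2390)
(Y - 14446)/(-35453 + P(216)) = (-14580/2783 - 14446)/(-35453 + 216) = -40217798/2783/(-35237) = -40217798/2783*(-1/35237) = 40217798/98064571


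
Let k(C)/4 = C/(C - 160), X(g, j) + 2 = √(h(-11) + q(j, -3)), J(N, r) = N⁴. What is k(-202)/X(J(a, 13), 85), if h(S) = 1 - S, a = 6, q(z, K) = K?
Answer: 404/181 ≈ 2.2320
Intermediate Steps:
X(g, j) = 1 (X(g, j) = -2 + √((1 - 1*(-11)) - 3) = -2 + √((1 + 11) - 3) = -2 + √(12 - 3) = -2 + √9 = -2 + 3 = 1)
k(C) = 4*C/(-160 + C) (k(C) = 4*(C/(C - 160)) = 4*(C/(-160 + C)) = 4*C/(-160 + C))
k(-202)/X(J(a, 13), 85) = (4*(-202)/(-160 - 202))/1 = (4*(-202)/(-362))*1 = (4*(-202)*(-1/362))*1 = (404/181)*1 = 404/181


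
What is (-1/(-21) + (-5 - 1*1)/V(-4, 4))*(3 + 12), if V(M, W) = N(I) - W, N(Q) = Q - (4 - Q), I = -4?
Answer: 355/56 ≈ 6.3393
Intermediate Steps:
N(Q) = -4 + 2*Q (N(Q) = Q + (-4 + Q) = -4 + 2*Q)
V(M, W) = -12 - W (V(M, W) = (-4 + 2*(-4)) - W = (-4 - 8) - W = -12 - W)
(-1/(-21) + (-5 - 1*1)/V(-4, 4))*(3 + 12) = (-1/(-21) + (-5 - 1*1)/(-12 - 1*4))*(3 + 12) = (-1*(-1/21) + (-5 - 1)/(-12 - 4))*15 = (1/21 - 6/(-16))*15 = (1/21 - 6*(-1/16))*15 = (1/21 + 3/8)*15 = (71/168)*15 = 355/56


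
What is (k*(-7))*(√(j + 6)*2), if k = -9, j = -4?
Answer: 126*√2 ≈ 178.19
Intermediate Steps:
(k*(-7))*(√(j + 6)*2) = (-9*(-7))*(√(-4 + 6)*2) = 63*(√2*2) = 63*(2*√2) = 126*√2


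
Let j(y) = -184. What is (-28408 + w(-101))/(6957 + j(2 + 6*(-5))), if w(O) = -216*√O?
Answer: -28408/6773 - 216*I*√101/6773 ≈ -4.1943 - 0.3205*I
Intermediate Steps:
(-28408 + w(-101))/(6957 + j(2 + 6*(-5))) = (-28408 - 216*I*√101)/(6957 - 184) = (-28408 - 216*I*√101)/6773 = (-28408 - 216*I*√101)*(1/6773) = -28408/6773 - 216*I*√101/6773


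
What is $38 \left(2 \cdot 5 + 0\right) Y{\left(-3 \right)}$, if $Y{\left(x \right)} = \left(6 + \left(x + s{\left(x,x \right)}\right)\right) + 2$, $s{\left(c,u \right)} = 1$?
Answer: $2280$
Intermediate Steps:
$Y{\left(x \right)} = 9 + x$ ($Y{\left(x \right)} = \left(6 + \left(x + 1\right)\right) + 2 = \left(6 + \left(1 + x\right)\right) + 2 = \left(7 + x\right) + 2 = 9 + x$)
$38 \left(2 \cdot 5 + 0\right) Y{\left(-3 \right)} = 38 \left(2 \cdot 5 + 0\right) \left(9 - 3\right) = 38 \left(10 + 0\right) 6 = 38 \cdot 10 \cdot 6 = 380 \cdot 6 = 2280$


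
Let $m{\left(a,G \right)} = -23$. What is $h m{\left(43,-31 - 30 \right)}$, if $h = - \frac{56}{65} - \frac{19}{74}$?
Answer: $\frac{123717}{4810} \approx 25.721$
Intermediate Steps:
$h = - \frac{5379}{4810}$ ($h = \left(-56\right) \frac{1}{65} - \frac{19}{74} = - \frac{56}{65} - \frac{19}{74} = - \frac{5379}{4810} \approx -1.1183$)
$h m{\left(43,-31 - 30 \right)} = \left(- \frac{5379}{4810}\right) \left(-23\right) = \frac{123717}{4810}$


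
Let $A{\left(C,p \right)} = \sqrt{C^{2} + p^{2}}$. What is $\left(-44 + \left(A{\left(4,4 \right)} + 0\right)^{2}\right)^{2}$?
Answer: $144$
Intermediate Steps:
$\left(-44 + \left(A{\left(4,4 \right)} + 0\right)^{2}\right)^{2} = \left(-44 + \left(\sqrt{4^{2} + 4^{2}} + 0\right)^{2}\right)^{2} = \left(-44 + \left(\sqrt{16 + 16} + 0\right)^{2}\right)^{2} = \left(-44 + \left(\sqrt{32} + 0\right)^{2}\right)^{2} = \left(-44 + \left(4 \sqrt{2} + 0\right)^{2}\right)^{2} = \left(-44 + \left(4 \sqrt{2}\right)^{2}\right)^{2} = \left(-44 + 32\right)^{2} = \left(-12\right)^{2} = 144$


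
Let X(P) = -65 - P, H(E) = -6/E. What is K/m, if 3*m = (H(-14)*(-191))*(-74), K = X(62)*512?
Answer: -227584/7067 ≈ -32.204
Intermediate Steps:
K = -65024 (K = (-65 - 1*62)*512 = (-65 - 62)*512 = -127*512 = -65024)
m = 14134/7 (m = ((-6/(-14)*(-191))*(-74))/3 = ((-6*(-1/14)*(-191))*(-74))/3 = (((3/7)*(-191))*(-74))/3 = (-573/7*(-74))/3 = (1/3)*(42402/7) = 14134/7 ≈ 2019.1)
K/m = -65024/14134/7 = -65024*7/14134 = -227584/7067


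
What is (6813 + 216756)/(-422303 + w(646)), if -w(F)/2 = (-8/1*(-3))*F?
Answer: -223569/453311 ≈ -0.49319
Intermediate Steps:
w(F) = -48*F (w(F) = -2*-8/1*(-3)*F = -2*-8*1*(-3)*F = -2*(-8*(-3))*F = -48*F)
(6813 + 216756)/(-422303 + w(646)) = (6813 + 216756)/(-422303 - 48*646) = 223569/(-422303 - 31008) = 223569/(-453311) = 223569*(-1/453311) = -223569/453311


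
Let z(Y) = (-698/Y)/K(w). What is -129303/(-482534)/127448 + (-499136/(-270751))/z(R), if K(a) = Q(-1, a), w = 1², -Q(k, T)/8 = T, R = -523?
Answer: -4939671678289938599/447005728059959536 ≈ -11.051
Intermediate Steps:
Q(k, T) = -8*T
w = 1
K(a) = -8*a
z(Y) = 349/(4*Y) (z(Y) = (-698/Y)/((-8*1)) = -698/Y/(-8) = -698/Y*(-⅛) = 349/(4*Y))
-129303/(-482534)/127448 + (-499136/(-270751))/z(R) = -129303/(-482534)/127448 + (-499136/(-270751))/(((349/4)/(-523))) = -129303*(-1/482534)*(1/127448) + (-499136*(-1/270751))/(((349/4)*(-1/523))) = (129303/482534)*(1/127448) + 499136/(270751*(-349/2092)) = 129303/61497993232 + (499136/270751)*(-2092/349) = 129303/61497993232 - 1044192512/94492099 = -4939671678289938599/447005728059959536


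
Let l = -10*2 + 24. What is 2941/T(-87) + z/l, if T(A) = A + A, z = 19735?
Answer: 1711063/348 ≈ 4916.8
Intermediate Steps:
l = 4 (l = -20 + 24 = 4)
T(A) = 2*A
2941/T(-87) + z/l = 2941/((2*(-87))) + 19735/4 = 2941/(-174) + 19735*(¼) = 2941*(-1/174) + 19735/4 = -2941/174 + 19735/4 = 1711063/348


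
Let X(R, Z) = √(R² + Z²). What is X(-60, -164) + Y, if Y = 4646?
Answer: 4646 + 4*√1906 ≈ 4820.6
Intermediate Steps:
X(-60, -164) + Y = √((-60)² + (-164)²) + 4646 = √(3600 + 26896) + 4646 = √30496 + 4646 = 4*√1906 + 4646 = 4646 + 4*√1906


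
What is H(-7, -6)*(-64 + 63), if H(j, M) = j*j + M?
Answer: -43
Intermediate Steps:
H(j, M) = M + j² (H(j, M) = j² + M = M + j²)
H(-7, -6)*(-64 + 63) = (-6 + (-7)²)*(-64 + 63) = (-6 + 49)*(-1) = 43*(-1) = -43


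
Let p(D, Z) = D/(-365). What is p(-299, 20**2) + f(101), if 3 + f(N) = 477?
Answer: 173309/365 ≈ 474.82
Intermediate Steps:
f(N) = 474 (f(N) = -3 + 477 = 474)
p(D, Z) = -D/365 (p(D, Z) = D*(-1/365) = -D/365)
p(-299, 20**2) + f(101) = -1/365*(-299) + 474 = 299/365 + 474 = 173309/365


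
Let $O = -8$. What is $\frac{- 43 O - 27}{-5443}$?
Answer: $- \frac{317}{5443} \approx -0.05824$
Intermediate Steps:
$\frac{- 43 O - 27}{-5443} = \frac{\left(-43\right) \left(-8\right) - 27}{-5443} = \left(344 - 27\right) \left(- \frac{1}{5443}\right) = 317 \left(- \frac{1}{5443}\right) = - \frac{317}{5443}$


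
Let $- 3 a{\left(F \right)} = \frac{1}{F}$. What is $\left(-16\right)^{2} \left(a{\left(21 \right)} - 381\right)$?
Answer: $- \frac{6145024}{63} \approx -97540.0$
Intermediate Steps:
$a{\left(F \right)} = - \frac{1}{3 F}$
$\left(-16\right)^{2} \left(a{\left(21 \right)} - 381\right) = \left(-16\right)^{2} \left(- \frac{1}{3 \cdot 21} - 381\right) = 256 \left(\left(- \frac{1}{3}\right) \frac{1}{21} - 381\right) = 256 \left(- \frac{1}{63} - 381\right) = 256 \left(- \frac{24004}{63}\right) = - \frac{6145024}{63}$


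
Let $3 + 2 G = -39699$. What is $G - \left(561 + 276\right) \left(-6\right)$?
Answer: $-14829$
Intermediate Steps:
$G = -19851$ ($G = - \frac{3}{2} + \frac{1}{2} \left(-39699\right) = - \frac{3}{2} - \frac{39699}{2} = -19851$)
$G - \left(561 + 276\right) \left(-6\right) = -19851 - \left(561 + 276\right) \left(-6\right) = -19851 - 837 \left(-6\right) = -19851 - -5022 = -19851 + 5022 = -14829$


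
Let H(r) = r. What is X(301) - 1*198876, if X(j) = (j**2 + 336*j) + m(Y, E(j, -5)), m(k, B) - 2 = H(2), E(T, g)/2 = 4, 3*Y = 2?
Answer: -7135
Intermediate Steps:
Y = 2/3 (Y = (1/3)*2 = 2/3 ≈ 0.66667)
E(T, g) = 8 (E(T, g) = 2*4 = 8)
m(k, B) = 4 (m(k, B) = 2 + 2 = 4)
X(j) = 4 + j**2 + 336*j (X(j) = (j**2 + 336*j) + 4 = 4 + j**2 + 336*j)
X(301) - 1*198876 = (4 + 301**2 + 336*301) - 1*198876 = (4 + 90601 + 101136) - 198876 = 191741 - 198876 = -7135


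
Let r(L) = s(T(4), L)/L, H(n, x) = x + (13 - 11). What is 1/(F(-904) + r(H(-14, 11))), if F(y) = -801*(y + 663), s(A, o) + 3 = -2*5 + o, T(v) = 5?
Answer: 1/193041 ≈ 5.1802e-6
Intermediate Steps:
s(A, o) = -13 + o (s(A, o) = -3 + (-2*5 + o) = -3 + (-10 + o) = -13 + o)
H(n, x) = 2 + x (H(n, x) = x + 2 = 2 + x)
r(L) = (-13 + L)/L
F(y) = -531063 - 801*y (F(y) = -801*(663 + y) = -531063 - 801*y)
1/(F(-904) + r(H(-14, 11))) = 1/((-531063 - 801*(-904)) + (-13 + (2 + 11))/(2 + 11)) = 1/((-531063 + 724104) + (-13 + 13)/13) = 1/(193041 + (1/13)*0) = 1/(193041 + 0) = 1/193041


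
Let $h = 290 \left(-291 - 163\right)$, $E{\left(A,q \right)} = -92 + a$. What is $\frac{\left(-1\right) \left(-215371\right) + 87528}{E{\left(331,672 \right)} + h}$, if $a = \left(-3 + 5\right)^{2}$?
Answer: $- \frac{302899}{131748} \approx -2.2991$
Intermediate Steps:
$a = 4$ ($a = 2^{2} = 4$)
$E{\left(A,q \right)} = -88$ ($E{\left(A,q \right)} = -92 + 4 = -88$)
$h = -131660$ ($h = 290 \left(-454\right) = -131660$)
$\frac{\left(-1\right) \left(-215371\right) + 87528}{E{\left(331,672 \right)} + h} = \frac{\left(-1\right) \left(-215371\right) + 87528}{-88 - 131660} = \frac{215371 + 87528}{-131748} = 302899 \left(- \frac{1}{131748}\right) = - \frac{302899}{131748}$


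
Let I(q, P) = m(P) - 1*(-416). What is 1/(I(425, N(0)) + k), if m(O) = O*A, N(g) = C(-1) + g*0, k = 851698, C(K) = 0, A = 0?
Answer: 1/852114 ≈ 1.1736e-6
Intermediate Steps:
N(g) = 0 (N(g) = 0 + g*0 = 0 + 0 = 0)
m(O) = 0 (m(O) = O*0 = 0)
I(q, P) = 416 (I(q, P) = 0 - 1*(-416) = 0 + 416 = 416)
1/(I(425, N(0)) + k) = 1/(416 + 851698) = 1/852114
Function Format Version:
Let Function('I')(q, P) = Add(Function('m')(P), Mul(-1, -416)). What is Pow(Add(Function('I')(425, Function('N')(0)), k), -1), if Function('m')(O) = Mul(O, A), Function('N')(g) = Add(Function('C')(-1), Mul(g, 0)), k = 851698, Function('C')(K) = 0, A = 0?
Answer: Rational(1, 852114) ≈ 1.1736e-6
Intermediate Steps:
Function('N')(g) = 0 (Function('N')(g) = Add(0, Mul(g, 0)) = Add(0, 0) = 0)
Function('m')(O) = 0 (Function('m')(O) = Mul(O, 0) = 0)
Function('I')(q, P) = 416 (Function('I')(q, P) = Add(0, Mul(-1, -416)) = Add(0, 416) = 416)
Pow(Add(Function('I')(425, Function('N')(0)), k), -1) = Pow(Add(416, 851698), -1) = Pow(852114, -1) = Rational(1, 852114)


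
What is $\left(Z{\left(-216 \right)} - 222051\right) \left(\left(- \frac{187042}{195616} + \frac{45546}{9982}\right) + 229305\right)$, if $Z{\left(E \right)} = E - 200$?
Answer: $- \frac{3557540574790654453}{69737104} \approx -5.1014 \cdot 10^{10}$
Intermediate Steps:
$Z{\left(E \right)} = -200 + E$
$\left(Z{\left(-216 \right)} - 222051\right) \left(\left(- \frac{187042}{195616} + \frac{45546}{9982}\right) + 229305\right) = \left(\left(-200 - 216\right) - 222051\right) \left(\left(- \frac{187042}{195616} + \frac{45546}{9982}\right) + 229305\right) = \left(-416 - 222051\right) \left(\left(\left(-187042\right) \frac{1}{195616} + 45546 \cdot \frac{1}{9982}\right) + 229305\right) = - 222467 \left(\left(- \frac{93521}{97808} + \frac{22773}{4991}\right) + 229305\right) = - 222467 \left(\frac{1760618273}{488159728} + 229305\right) = \left(-222467\right) \frac{111939227047313}{488159728} = - \frac{3557540574790654453}{69737104}$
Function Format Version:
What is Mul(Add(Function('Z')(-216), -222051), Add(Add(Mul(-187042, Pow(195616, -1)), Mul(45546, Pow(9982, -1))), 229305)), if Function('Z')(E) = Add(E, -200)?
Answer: Rational(-3557540574790654453, 69737104) ≈ -5.1014e+10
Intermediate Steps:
Function('Z')(E) = Add(-200, E)
Mul(Add(Function('Z')(-216), -222051), Add(Add(Mul(-187042, Pow(195616, -1)), Mul(45546, Pow(9982, -1))), 229305)) = Mul(Add(Add(-200, -216), -222051), Add(Add(Mul(-187042, Pow(195616, -1)), Mul(45546, Pow(9982, -1))), 229305)) = Mul(Add(-416, -222051), Add(Add(Mul(-187042, Rational(1, 195616)), Mul(45546, Rational(1, 9982))), 229305)) = Mul(-222467, Add(Add(Rational(-93521, 97808), Rational(22773, 4991)), 229305)) = Mul(-222467, Add(Rational(1760618273, 488159728), 229305)) = Mul(-222467, Rational(111939227047313, 488159728)) = Rational(-3557540574790654453, 69737104)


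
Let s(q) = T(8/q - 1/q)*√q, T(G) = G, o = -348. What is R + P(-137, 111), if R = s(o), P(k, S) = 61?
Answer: 61 - 7*I*√87/174 ≈ 61.0 - 0.37524*I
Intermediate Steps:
s(q) = 7/√q (s(q) = (8/q - 1/q)*√q = (7/q)*√q = 7/√q)
R = -7*I*√87/174 (R = 7/√(-348) = 7*(-I*√87/174) = -7*I*√87/174 ≈ -0.37524*I)
R + P(-137, 111) = -7*I*√87/174 + 61 = 61 - 7*I*√87/174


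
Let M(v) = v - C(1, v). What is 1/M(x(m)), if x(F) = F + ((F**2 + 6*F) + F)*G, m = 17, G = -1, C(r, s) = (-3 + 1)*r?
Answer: -1/389 ≈ -0.0025707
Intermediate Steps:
C(r, s) = -2*r
x(F) = -F**2 - 6*F (x(F) = F + ((F**2 + 6*F) + F)*(-1) = F + (F**2 + 7*F)*(-1) = F + (-F**2 - 7*F) = -F**2 - 6*F)
M(v) = 2 + v (M(v) = v - (-2) = v - 1*(-2) = v + 2 = 2 + v)
1/M(x(m)) = 1/(2 + 17*(-6 - 1*17)) = 1/(2 + 17*(-6 - 17)) = 1/(2 + 17*(-23)) = 1/(2 - 391) = 1/(-389) = -1/389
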